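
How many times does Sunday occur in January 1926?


January 1926 has 31 days
Anchor: Jan 1, 1926. With p = 1926 - 1 = 1925: (p + p//4 - p//100 + p//400) mod 7 = (1925 + 481 - 19 + 4) mod 7 = 2391 mod 7 = 4 -> Friday (Mon=0 ... Sun=6)
January 1 is the anchor itself -> Friday
First Sunday is January 3
Sundays: 3, 10, 17, 24, 31

5 Sundays


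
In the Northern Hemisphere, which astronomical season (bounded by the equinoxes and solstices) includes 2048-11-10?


Date: November 10
Astronomical Autumn (approx.; exact equinox/solstice day varies by year): September 22 to December 20
November 10 falls within the Autumn window

Autumn


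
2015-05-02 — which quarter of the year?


Month: May (month 5)
Q1: Jan-Mar, Q2: Apr-Jun, Q3: Jul-Sep, Q4: Oct-Dec

Q2


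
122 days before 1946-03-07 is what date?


Start: 1946-03-07, subtract 122 days
Back 7 days from March 7 reaches February 28, 1946 -> 115 left
February 1946 has 28 days -> back to January 31, 1946 -> 87 left
January 1946 has 31 days -> back to December 31, 1945 -> 56 left
December 1945 has 31 days -> back to November 30, 1945 -> 25 left
November 1945: 30 - 25 = 5 -> lands on November 5

Result: 1945-11-05


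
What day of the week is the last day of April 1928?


April 1928 has 30 days
Anchor: Jan 1, 1928. With p = 1928 - 1 = 1927: (p + p//4 - p//100 + p//400) mod 7 = (1927 + 481 - 19 + 4) mod 7 = 2393 mod 7 = 6 -> Sunday (Mon=0 ... Sun=6)
Days before April (Jan-Mar): 91; April 1 index = (6 + 91) mod 7 = 6 -> Sunday
Last day offset: 30 - 1 = 29 days
Weekday index = (6 + 29) mod 7 = 0

Monday, April 30


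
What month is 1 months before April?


April is month 4
4 - 1 = 3

March


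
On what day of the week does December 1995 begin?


Target: December 1, 1995
Anchor: Jan 1, 1995. With p = 1995 - 1 = 1994: (p + p//4 - p//100 + p//400) mod 7 = (1994 + 498 - 19 + 4) mod 7 = 2477 mod 7 = 6 -> Sunday (Mon=0 ... Sun=6)
Days before December (Jan-Nov): 334 days
Weekday index = (6 + 334) mod 7 = 4

Friday


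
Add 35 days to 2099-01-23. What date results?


Start: 2099-01-23, add 35 days
January 2099 has 31 days: 31 - 23 = 8 days to January 31 -> 27 left
February 2099: 27 <= 28 -> lands on February 27

Result: 2099-02-27


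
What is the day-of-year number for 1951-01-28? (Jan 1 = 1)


Date: January 28, 1951
No months before January
Plus 28 days in January

Day of year: 28


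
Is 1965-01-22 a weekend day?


Anchor: Jan 1, 1965. With p = 1965 - 1 = 1964: (p + p//4 - p//100 + p//400) mod 7 = (1964 + 491 - 19 + 4) mod 7 = 2440 mod 7 = 4 -> Friday (Mon=0 ... Sun=6)
Day of year: 22; offset = 21
Weekday index = (4 + 21) mod 7 = 4 -> Friday
Weekend days: Saturday, Sunday

No


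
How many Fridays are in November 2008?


November 2008 has 30 days
Anchor: Jan 1, 2008. With p = 2008 - 1 = 2007: (p + p//4 - p//100 + p//400) mod 7 = (2007 + 501 - 20 + 5) mod 7 = 2493 mod 7 = 1 -> Tuesday (Mon=0 ... Sun=6)
Days before November (Jan-Oct): 305; November 1 index = (1 + 305) mod 7 = 5 -> Saturday
First Friday is November 7
Fridays: 7, 14, 21, 28

4 Fridays


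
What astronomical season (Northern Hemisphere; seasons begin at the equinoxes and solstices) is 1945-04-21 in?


Date: April 21
Astronomical Spring (approx.; exact equinox/solstice day varies by year): March 20 to June 20
April 21 falls within the Spring window

Spring


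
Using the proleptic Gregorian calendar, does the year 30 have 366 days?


Gregorian leap year rule: divisible by 4, but not by 100, unless also by 400.
30 is not divisible by 4 -> not a leap year

No


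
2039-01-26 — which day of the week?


Date: January 26, 2039
Anchor: Jan 1, 2039. With p = 2039 - 1 = 2038: (p + p//4 - p//100 + p//400) mod 7 = (2038 + 509 - 20 + 5) mod 7 = 2532 mod 7 = 5 -> Saturday (Mon=0 ... Sun=6)
Days into year = 26 - 1 = 25
Weekday index = (5 + 25) mod 7 = 2

Day of the week: Wednesday


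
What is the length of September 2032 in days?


September 2032

30 days


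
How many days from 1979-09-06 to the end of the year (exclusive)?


Day of year: 249 of 365
Remaining = 365 - 249

116 days


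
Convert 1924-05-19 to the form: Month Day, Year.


ISO 1924-05-19 parses as year=1924, month=05, day=19
Month 5 -> May

May 19, 1924


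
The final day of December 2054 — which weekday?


December 2054 has 31 days
Anchor: Jan 1, 2054. With p = 2054 - 1 = 2053: (p + p//4 - p//100 + p//400) mod 7 = (2053 + 513 - 20 + 5) mod 7 = 2551 mod 7 = 3 -> Thursday (Mon=0 ... Sun=6)
Days before December (Jan-Nov): 334; December 1 index = (3 + 334) mod 7 = 1 -> Tuesday
Last day offset: 31 - 1 = 30 days
Weekday index = (1 + 30) mod 7 = 3

Thursday, December 31


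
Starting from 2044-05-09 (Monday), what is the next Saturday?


Current: Monday
Target: Saturday
Days ahead: 5

Next Saturday: 2044-05-14


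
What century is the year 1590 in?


Century = (year - 1) // 100 + 1
= (1590 - 1) // 100 + 1
= 1589 // 100 + 1
= 15 + 1

16th century


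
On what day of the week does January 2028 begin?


Target: January 1, 2028
Anchor: Jan 1, 2028. With p = 2028 - 1 = 2027: (p + p//4 - p//100 + p//400) mod 7 = (2027 + 506 - 20 + 5) mod 7 = 2518 mod 7 = 5 -> Saturday (Mon=0 ... Sun=6)
Offset from anchor: 0 days
Weekday index = (5 + 0) mod 7 = 5

Saturday


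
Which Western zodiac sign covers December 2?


Date: December 2
Conventional tropical zodiac dates: Sagittarius from November 22 onward; Capricorn starts December 22
December 2 falls within the Sagittarius range

Sagittarius


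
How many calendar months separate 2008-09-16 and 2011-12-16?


From September 2008 to December 2011
3 years * 12 = 36 months, plus 3 months = 39

39 months


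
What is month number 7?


Month 7 of 12

July


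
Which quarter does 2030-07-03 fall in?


Month: July (month 7)
Q1: Jan-Mar, Q2: Apr-Jun, Q3: Jul-Sep, Q4: Oct-Dec

Q3


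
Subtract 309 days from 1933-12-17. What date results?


Start: 1933-12-17, subtract 309 days
Back 17 days from December 17 reaches November 30, 1933 -> 292 left
November 1933 has 30 days -> back to October 31, 1933 -> 262 left
October 1933 has 31 days -> back to September 30, 1933 -> 231 left
September 1933 has 30 days -> back to August 31, 1933 -> 201 left
August 1933 has 31 days -> back to July 31, 1933 -> 170 left
July 1933 has 31 days -> back to June 30, 1933 -> 139 left
June 1933 has 30 days -> back to May 31, 1933 -> 109 left
May 1933 has 31 days -> back to April 30, 1933 -> 78 left
April 1933 has 30 days -> back to March 31, 1933 -> 48 left
March 1933 has 31 days -> back to February 28, 1933 -> 17 left
February 1933: 28 - 17 = 11 -> lands on February 11

Result: 1933-02-11


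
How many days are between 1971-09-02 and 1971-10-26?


From 1971-09-02 to 1971-10-26
1971-09-02: days before September = 31 + 28 + 31 + 30 + 31 + 30 + 31 + 31 = 243 (1971 is not a leap year); day of year = 243 + 2 = 245
1971-10-26: days before October = 31 + 28 + 31 + 30 + 31 + 30 + 31 + 31 + 30 = 273 (1971 is not a leap year); day of year = 273 + 26 = 299
Same year: 299 - 245 = 54

54 days


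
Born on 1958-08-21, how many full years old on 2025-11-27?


Birth: 1958-08-21
Reference: 2025-11-27
Year difference: 2025 - 1958 = 67

67 years old


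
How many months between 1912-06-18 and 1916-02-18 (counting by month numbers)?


From June 1912 to February 1916
4 years * 12 = 48 months, minus 4 months = 44

44 months


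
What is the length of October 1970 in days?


October 1970

31 days


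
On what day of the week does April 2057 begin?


Target: April 1, 2057
Anchor: Jan 1, 2057. With p = 2057 - 1 = 2056: (p + p//4 - p//100 + p//400) mod 7 = (2056 + 514 - 20 + 5) mod 7 = 2555 mod 7 = 0 -> Monday (Mon=0 ... Sun=6)
Days before April (Jan-Mar): 90 days
Weekday index = (0 + 90) mod 7 = 6

Sunday


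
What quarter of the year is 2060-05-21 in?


Month: May (month 5)
Q1: Jan-Mar, Q2: Apr-Jun, Q3: Jul-Sep, Q4: Oct-Dec

Q2


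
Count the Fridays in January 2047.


January 2047 has 31 days
Anchor: Jan 1, 2047. With p = 2047 - 1 = 2046: (p + p//4 - p//100 + p//400) mod 7 = (2046 + 511 - 20 + 5) mod 7 = 2542 mod 7 = 1 -> Tuesday (Mon=0 ... Sun=6)
January 1 is the anchor itself -> Tuesday
First Friday is January 4
Fridays: 4, 11, 18, 25

4 Fridays


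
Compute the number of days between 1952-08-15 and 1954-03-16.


From 1952-08-15 to 1954-03-16
1952-08-15: days before August = 31 + 29 + 31 + 30 + 31 + 30 + 31 = 213 (1952 is a leap year); day of year = 213 + 15 = 228
1954-03-16: days before March = 31 + 28 = 59 (1954 is not a leap year); day of year = 59 + 16 = 75
Rest of 1952: 366 - 228 = 138
Full years 1953 (365): 365
Total = 138 + 365 + 75 = 578

578 days


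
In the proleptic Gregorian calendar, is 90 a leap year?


Gregorian leap year rule: divisible by 4, but not by 100, unless also by 400.
90 is not divisible by 4 -> not a leap year

No


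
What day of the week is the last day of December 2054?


December 2054 has 31 days
Anchor: Jan 1, 2054. With p = 2054 - 1 = 2053: (p + p//4 - p//100 + p//400) mod 7 = (2053 + 513 - 20 + 5) mod 7 = 2551 mod 7 = 3 -> Thursday (Mon=0 ... Sun=6)
Days before December (Jan-Nov): 334; December 1 index = (3 + 334) mod 7 = 1 -> Tuesday
Last day offset: 31 - 1 = 30 days
Weekday index = (1 + 30) mod 7 = 3

Thursday, December 31


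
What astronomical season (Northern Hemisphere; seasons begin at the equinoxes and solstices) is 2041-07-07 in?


Date: July 7
Astronomical Summer (approx.; exact equinox/solstice day varies by year): June 21 to September 21
July 7 falls within the Summer window

Summer


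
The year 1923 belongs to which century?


Century = (year - 1) // 100 + 1
= (1923 - 1) // 100 + 1
= 1922 // 100 + 1
= 19 + 1

20th century


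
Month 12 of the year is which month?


Month 12 of 12

December


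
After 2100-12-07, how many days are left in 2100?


Day of year: 341 of 365
Remaining = 365 - 341

24 days


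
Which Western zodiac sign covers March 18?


Date: March 18
Conventional tropical zodiac dates: Pisces from February 19 onward; Aries starts March 21
March 18 falls within the Pisces range

Pisces


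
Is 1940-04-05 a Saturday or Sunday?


Anchor: Jan 1, 1940. With p = 1940 - 1 = 1939: (p + p//4 - p//100 + p//400) mod 7 = (1939 + 484 - 19 + 4) mod 7 = 2408 mod 7 = 0 -> Monday (Mon=0 ... Sun=6)
Day of year: 96; offset = 95
Weekday index = (0 + 95) mod 7 = 4 -> Friday
Weekend days: Saturday, Sunday

No


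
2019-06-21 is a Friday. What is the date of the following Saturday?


Current: Friday
Target: Saturday
Days ahead: 1

Next Saturday: 2019-06-22


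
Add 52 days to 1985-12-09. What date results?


Start: 1985-12-09, add 52 days
December 1985 has 31 days: 31 - 9 = 22 days to December 31 -> 30 left
January 1986: 30 <= 31 -> lands on January 30

Result: 1986-01-30


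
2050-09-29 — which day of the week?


Date: September 29, 2050
Anchor: Jan 1, 2050. With p = 2050 - 1 = 2049: (p + p//4 - p//100 + p//400) mod 7 = (2049 + 512 - 20 + 5) mod 7 = 2546 mod 7 = 5 -> Saturday (Mon=0 ... Sun=6)
Days before September (Jan-Aug): 243; offset = 243 + 29 - 1 = 271
Weekday index = (5 + 271) mod 7 = 3

Day of the week: Thursday


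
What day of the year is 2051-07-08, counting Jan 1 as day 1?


Date: July 8, 2051
Days in months 1 through 6: 181
Plus 8 days in July

Day of year: 189


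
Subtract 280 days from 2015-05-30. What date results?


Start: 2015-05-30, subtract 280 days
Back 30 days from May 30 reaches April 30, 2015 -> 250 left
April 2015 has 30 days -> back to March 31, 2015 -> 220 left
March 2015 has 31 days -> back to February 28, 2015 -> 189 left
February 2015 has 28 days -> back to January 31, 2015 -> 161 left
January 2015 has 31 days -> back to December 31, 2014 -> 130 left
December 2014 has 31 days -> back to November 30, 2014 -> 99 left
November 2014 has 30 days -> back to October 31, 2014 -> 69 left
October 2014 has 31 days -> back to September 30, 2014 -> 38 left
September 2014 has 30 days -> back to August 31, 2014 -> 8 left
August 2014: 31 - 8 = 23 -> lands on August 23

Result: 2014-08-23


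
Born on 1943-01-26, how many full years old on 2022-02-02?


Birth: 1943-01-26
Reference: 2022-02-02
Year difference: 2022 - 1943 = 79

79 years old


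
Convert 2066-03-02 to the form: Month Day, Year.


ISO 2066-03-02 parses as year=2066, month=03, day=02
Month 3 -> March

March 2, 2066


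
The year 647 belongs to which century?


Century = (year - 1) // 100 + 1
= (647 - 1) // 100 + 1
= 646 // 100 + 1
= 6 + 1

7th century


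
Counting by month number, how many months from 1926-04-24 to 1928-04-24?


From April 1926 to April 1928
2 years * 12 = 24 months = 24

24 months


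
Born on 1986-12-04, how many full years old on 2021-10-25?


Birth: 1986-12-04
Reference: 2021-10-25
Year difference: 2021 - 1986 = 35
Birthday not yet reached in 2021, subtract 1

34 years old


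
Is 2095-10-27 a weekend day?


Anchor: Jan 1, 2095. With p = 2095 - 1 = 2094: (p + p//4 - p//100 + p//400) mod 7 = (2094 + 523 - 20 + 5) mod 7 = 2602 mod 7 = 5 -> Saturday (Mon=0 ... Sun=6)
Day of year: 300; offset = 299
Weekday index = (5 + 299) mod 7 = 3 -> Thursday
Weekend days: Saturday, Sunday

No


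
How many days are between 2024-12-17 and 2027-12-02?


From 2024-12-17 to 2027-12-02
2024-12-17: days before December = 31 + 29 + 31 + 30 + 31 + 30 + 31 + 31 + 30 + 31 + 30 = 335 (2024 is a leap year); day of year = 335 + 17 = 352
2027-12-02: days before December = 31 + 28 + 31 + 30 + 31 + 30 + 31 + 31 + 30 + 31 + 30 = 334 (2027 is not a leap year); day of year = 334 + 2 = 336
Rest of 2024: 366 - 352 = 14
Full years 2025 (365), 2026 (365): 730
Total = 14 + 730 + 336 = 1080

1080 days


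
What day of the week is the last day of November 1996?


November 1996 has 30 days
Anchor: Jan 1, 1996. With p = 1996 - 1 = 1995: (p + p//4 - p//100 + p//400) mod 7 = (1995 + 498 - 19 + 4) mod 7 = 2478 mod 7 = 0 -> Monday (Mon=0 ... Sun=6)
Days before November (Jan-Oct): 305; November 1 index = (0 + 305) mod 7 = 4 -> Friday
Last day offset: 30 - 1 = 29 days
Weekday index = (4 + 29) mod 7 = 5

Saturday, November 30


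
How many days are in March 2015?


March 2015

31 days


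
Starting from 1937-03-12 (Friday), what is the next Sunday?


Current: Friday
Target: Sunday
Days ahead: 2

Next Sunday: 1937-03-14


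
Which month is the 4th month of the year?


Month 4 of 12

April


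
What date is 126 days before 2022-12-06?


Start: 2022-12-06, subtract 126 days
Back 6 days from December 6 reaches November 30, 2022 -> 120 left
November 2022 has 30 days -> back to October 31, 2022 -> 90 left
October 2022 has 31 days -> back to September 30, 2022 -> 59 left
September 2022 has 30 days -> back to August 31, 2022 -> 29 left
August 2022: 31 - 29 = 2 -> lands on August 2

Result: 2022-08-02


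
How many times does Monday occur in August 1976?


August 1976 has 31 days
Anchor: Jan 1, 1976. With p = 1976 - 1 = 1975: (p + p//4 - p//100 + p//400) mod 7 = (1975 + 493 - 19 + 4) mod 7 = 2453 mod 7 = 3 -> Thursday (Mon=0 ... Sun=6)
Days before August (Jan-Jul): 213; August 1 index = (3 + 213) mod 7 = 6 -> Sunday
First Monday is August 2
Mondays: 2, 9, 16, 23, 30

5 Mondays


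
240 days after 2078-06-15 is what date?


Start: 2078-06-15, add 240 days
June 2078 has 30 days: 30 - 15 = 15 days to June 30 -> 225 left
July 2078 has 31 days -> 194 left
August 2078 has 31 days -> 163 left
September 2078 has 30 days -> 133 left
October 2078 has 31 days -> 102 left
November 2078 has 30 days -> 72 left
December 2078 has 31 days -> 41 left
January 2079 has 31 days -> 10 left
February 2079: 10 <= 28 -> lands on February 10

Result: 2079-02-10


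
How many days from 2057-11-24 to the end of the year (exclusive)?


Day of year: 328 of 365
Remaining = 365 - 328

37 days


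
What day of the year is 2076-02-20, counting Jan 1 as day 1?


Date: February 20, 2076
Days in months 1 through 1: 31
Plus 20 days in February

Day of year: 51


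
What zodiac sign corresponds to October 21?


Date: October 21
Conventional tropical zodiac dates: Libra from September 23 onward; Scorpio starts October 23
October 21 falls within the Libra range

Libra


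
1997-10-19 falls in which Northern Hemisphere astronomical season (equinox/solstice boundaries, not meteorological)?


Date: October 19
Astronomical Autumn (approx.; exact equinox/solstice day varies by year): September 22 to December 20
October 19 falls within the Autumn window

Autumn


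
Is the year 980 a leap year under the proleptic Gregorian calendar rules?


Gregorian leap year rule: divisible by 4, but not by 100, unless also by 400.
980 is divisible by 4 but not 100 -> leap year

Yes


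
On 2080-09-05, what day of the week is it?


Date: September 5, 2080
Anchor: Jan 1, 2080. With p = 2080 - 1 = 2079: (p + p//4 - p//100 + p//400) mod 7 = (2079 + 519 - 20 + 5) mod 7 = 2583 mod 7 = 0 -> Monday (Mon=0 ... Sun=6)
Days before September (Jan-Aug): 244; offset = 244 + 5 - 1 = 248
Weekday index = (0 + 248) mod 7 = 3

Day of the week: Thursday


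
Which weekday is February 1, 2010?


Target: February 1, 2010
Anchor: Jan 1, 2010. With p = 2010 - 1 = 2009: (p + p//4 - p//100 + p//400) mod 7 = (2009 + 502 - 20 + 5) mod 7 = 2496 mod 7 = 4 -> Friday (Mon=0 ... Sun=6)
Days before February (Jan): 31 days
Weekday index = (4 + 31) mod 7 = 0

Monday


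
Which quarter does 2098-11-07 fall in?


Month: November (month 11)
Q1: Jan-Mar, Q2: Apr-Jun, Q3: Jul-Sep, Q4: Oct-Dec

Q4


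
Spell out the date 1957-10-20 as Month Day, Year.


ISO 1957-10-20 parses as year=1957, month=10, day=20
Month 10 -> October

October 20, 1957


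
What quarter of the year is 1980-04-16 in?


Month: April (month 4)
Q1: Jan-Mar, Q2: Apr-Jun, Q3: Jul-Sep, Q4: Oct-Dec

Q2


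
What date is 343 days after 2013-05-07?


Start: 2013-05-07, add 343 days
May 2013 has 31 days: 31 - 7 = 24 days to May 31 -> 319 left
June 2013 has 30 days -> 289 left
July 2013 has 31 days -> 258 left
August 2013 has 31 days -> 227 left
September 2013 has 30 days -> 197 left
October 2013 has 31 days -> 166 left
November 2013 has 30 days -> 136 left
December 2013 has 31 days -> 105 left
January 2014 has 31 days -> 74 left
February 2014 has 28 days -> 46 left
March 2014 has 31 days -> 15 left
April 2014: 15 <= 30 -> lands on April 15

Result: 2014-04-15


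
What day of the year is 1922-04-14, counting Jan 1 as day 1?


Date: April 14, 1922
Days in months 1 through 3: 90
Plus 14 days in April

Day of year: 104


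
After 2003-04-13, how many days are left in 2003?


Day of year: 103 of 365
Remaining = 365 - 103

262 days


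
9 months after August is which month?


August is month 8
8 + 9 = 17; wrap: 17 - 12 = 5

May


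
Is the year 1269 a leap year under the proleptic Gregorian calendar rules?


Gregorian leap year rule: divisible by 4, but not by 100, unless also by 400.
1269 is not divisible by 4 -> not a leap year

No


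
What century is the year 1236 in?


Century = (year - 1) // 100 + 1
= (1236 - 1) // 100 + 1
= 1235 // 100 + 1
= 12 + 1

13th century


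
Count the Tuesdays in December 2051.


December 2051 has 31 days
Anchor: Jan 1, 2051. With p = 2051 - 1 = 2050: (p + p//4 - p//100 + p//400) mod 7 = (2050 + 512 - 20 + 5) mod 7 = 2547 mod 7 = 6 -> Sunday (Mon=0 ... Sun=6)
Days before December (Jan-Nov): 334; December 1 index = (6 + 334) mod 7 = 4 -> Friday
First Tuesday is December 5
Tuesdays: 5, 12, 19, 26

4 Tuesdays


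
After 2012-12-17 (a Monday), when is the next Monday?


Current: Monday
Target: Monday
Days ahead: 7

Next Monday: 2012-12-24


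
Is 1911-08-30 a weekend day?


Anchor: Jan 1, 1911. With p = 1911 - 1 = 1910: (p + p//4 - p//100 + p//400) mod 7 = (1910 + 477 - 19 + 4) mod 7 = 2372 mod 7 = 6 -> Sunday (Mon=0 ... Sun=6)
Day of year: 242; offset = 241
Weekday index = (6 + 241) mod 7 = 2 -> Wednesday
Weekend days: Saturday, Sunday

No


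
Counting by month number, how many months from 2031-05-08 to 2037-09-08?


From May 2031 to September 2037
6 years * 12 = 72 months, plus 4 months = 76

76 months


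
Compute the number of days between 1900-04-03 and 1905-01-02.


From 1900-04-03 to 1905-01-02
1900-04-03: days before April = 31 + 28 + 31 = 90 (1900 is not a leap year); day of year = 90 + 3 = 93
1905-01-02: day of year = 2
Rest of 1900: 365 - 93 = 272
Full years 1901 (365), 1902 (365), 1903 (365), 1904 (366): 1461
Total = 272 + 1461 + 2 = 1735

1735 days


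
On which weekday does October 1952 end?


October 1952 has 31 days
Anchor: Jan 1, 1952. With p = 1952 - 1 = 1951: (p + p//4 - p//100 + p//400) mod 7 = (1951 + 487 - 19 + 4) mod 7 = 2423 mod 7 = 1 -> Tuesday (Mon=0 ... Sun=6)
Days before October (Jan-Sep): 274; October 1 index = (1 + 274) mod 7 = 2 -> Wednesday
Last day offset: 31 - 1 = 30 days
Weekday index = (2 + 30) mod 7 = 4

Friday, October 31


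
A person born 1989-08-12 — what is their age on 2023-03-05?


Birth: 1989-08-12
Reference: 2023-03-05
Year difference: 2023 - 1989 = 34
Birthday not yet reached in 2023, subtract 1

33 years old


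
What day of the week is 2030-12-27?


Date: December 27, 2030
Anchor: Jan 1, 2030. With p = 2030 - 1 = 2029: (p + p//4 - p//100 + p//400) mod 7 = (2029 + 507 - 20 + 5) mod 7 = 2521 mod 7 = 1 -> Tuesday (Mon=0 ... Sun=6)
Days before December (Jan-Nov): 334; offset = 334 + 27 - 1 = 360
Weekday index = (1 + 360) mod 7 = 4

Day of the week: Friday


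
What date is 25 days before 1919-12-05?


Start: 1919-12-05, subtract 25 days
Back 5 days from December 5 reaches November 30, 1919 -> 20 left
November 1919: 30 - 20 = 10 -> lands on November 10

Result: 1919-11-10


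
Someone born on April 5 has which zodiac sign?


Date: April 5
Conventional tropical zodiac dates: Aries from March 21 onward; Taurus starts April 20
April 5 falls within the Aries range

Aries


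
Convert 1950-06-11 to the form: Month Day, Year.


ISO 1950-06-11 parses as year=1950, month=06, day=11
Month 6 -> June

June 11, 1950


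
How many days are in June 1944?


June 1944

30 days


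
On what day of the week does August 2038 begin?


Target: August 1, 2038
Anchor: Jan 1, 2038. With p = 2038 - 1 = 2037: (p + p//4 - p//100 + p//400) mod 7 = (2037 + 509 - 20 + 5) mod 7 = 2531 mod 7 = 4 -> Friday (Mon=0 ... Sun=6)
Days before August (Jan-Jul): 212 days
Weekday index = (4 + 212) mod 7 = 6

Sunday


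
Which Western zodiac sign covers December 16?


Date: December 16
Conventional tropical zodiac dates: Sagittarius from November 22 onward; Capricorn starts December 22
December 16 falls within the Sagittarius range

Sagittarius


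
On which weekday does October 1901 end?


October 1901 has 31 days
Anchor: Jan 1, 1901. With p = 1901 - 1 = 1900: (p + p//4 - p//100 + p//400) mod 7 = (1900 + 475 - 19 + 4) mod 7 = 2360 mod 7 = 1 -> Tuesday (Mon=0 ... Sun=6)
Days before October (Jan-Sep): 273; October 1 index = (1 + 273) mod 7 = 1 -> Tuesday
Last day offset: 31 - 1 = 30 days
Weekday index = (1 + 30) mod 7 = 3

Thursday, October 31


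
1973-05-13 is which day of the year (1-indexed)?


Date: May 13, 1973
Days in months 1 through 4: 120
Plus 13 days in May

Day of year: 133


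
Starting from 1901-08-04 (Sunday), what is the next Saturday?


Current: Sunday
Target: Saturday
Days ahead: 6

Next Saturday: 1901-08-10


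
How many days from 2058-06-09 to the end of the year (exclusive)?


Day of year: 160 of 365
Remaining = 365 - 160

205 days


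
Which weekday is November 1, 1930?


Target: November 1, 1930
Anchor: Jan 1, 1930. With p = 1930 - 1 = 1929: (p + p//4 - p//100 + p//400) mod 7 = (1929 + 482 - 19 + 4) mod 7 = 2396 mod 7 = 2 -> Wednesday (Mon=0 ... Sun=6)
Days before November (Jan-Oct): 304 days
Weekday index = (2 + 304) mod 7 = 5

Saturday


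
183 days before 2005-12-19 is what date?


Start: 2005-12-19, subtract 183 days
Back 19 days from December 19 reaches November 30, 2005 -> 164 left
November 2005 has 30 days -> back to October 31, 2005 -> 134 left
October 2005 has 31 days -> back to September 30, 2005 -> 103 left
September 2005 has 30 days -> back to August 31, 2005 -> 73 left
August 2005 has 31 days -> back to July 31, 2005 -> 42 left
July 2005 has 31 days -> back to June 30, 2005 -> 11 left
June 2005: 30 - 11 = 19 -> lands on June 19

Result: 2005-06-19


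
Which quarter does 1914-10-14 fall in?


Month: October (month 10)
Q1: Jan-Mar, Q2: Apr-Jun, Q3: Jul-Sep, Q4: Oct-Dec

Q4


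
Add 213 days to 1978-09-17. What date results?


Start: 1978-09-17, add 213 days
September 1978 has 30 days: 30 - 17 = 13 days to September 30 -> 200 left
October 1978 has 31 days -> 169 left
November 1978 has 30 days -> 139 left
December 1978 has 31 days -> 108 left
January 1979 has 31 days -> 77 left
February 1979 has 28 days -> 49 left
March 1979 has 31 days -> 18 left
April 1979: 18 <= 30 -> lands on April 18

Result: 1979-04-18


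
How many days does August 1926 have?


August 1926

31 days


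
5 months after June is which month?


June is month 6
6 + 5 = 11

November


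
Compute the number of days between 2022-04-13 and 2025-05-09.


From 2022-04-13 to 2025-05-09
2022-04-13: days before April = 31 + 28 + 31 = 90 (2022 is not a leap year); day of year = 90 + 13 = 103
2025-05-09: days before May = 31 + 28 + 31 + 30 = 120 (2025 is not a leap year); day of year = 120 + 9 = 129
Rest of 2022: 365 - 103 = 262
Full years 2023 (365), 2024 (366): 731
Total = 262 + 731 + 129 = 1122

1122 days


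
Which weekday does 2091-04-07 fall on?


Date: April 7, 2091
Anchor: Jan 1, 2091. With p = 2091 - 1 = 2090: (p + p//4 - p//100 + p//400) mod 7 = (2090 + 522 - 20 + 5) mod 7 = 2597 mod 7 = 0 -> Monday (Mon=0 ... Sun=6)
Days before April (Jan-Mar): 90; offset = 90 + 7 - 1 = 96
Weekday index = (0 + 96) mod 7 = 5

Day of the week: Saturday


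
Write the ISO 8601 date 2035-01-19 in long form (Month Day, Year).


ISO 2035-01-19 parses as year=2035, month=01, day=19
Month 1 -> January

January 19, 2035


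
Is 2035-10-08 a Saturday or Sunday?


Anchor: Jan 1, 2035. With p = 2035 - 1 = 2034: (p + p//4 - p//100 + p//400) mod 7 = (2034 + 508 - 20 + 5) mod 7 = 2527 mod 7 = 0 -> Monday (Mon=0 ... Sun=6)
Day of year: 281; offset = 280
Weekday index = (0 + 280) mod 7 = 0 -> Monday
Weekend days: Saturday, Sunday

No


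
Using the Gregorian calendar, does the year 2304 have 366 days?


Gregorian leap year rule: divisible by 4, but not by 100, unless also by 400.
2304 is divisible by 4 but not 100 -> leap year

Yes


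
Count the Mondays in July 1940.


July 1940 has 31 days
Anchor: Jan 1, 1940. With p = 1940 - 1 = 1939: (p + p//4 - p//100 + p//400) mod 7 = (1939 + 484 - 19 + 4) mod 7 = 2408 mod 7 = 0 -> Monday (Mon=0 ... Sun=6)
Days before July (Jan-Jun): 182; July 1 index = (0 + 182) mod 7 = 0 -> Monday
First Monday is July 1
Mondays: 1, 8, 15, 22, 29

5 Mondays


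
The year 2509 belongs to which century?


Century = (year - 1) // 100 + 1
= (2509 - 1) // 100 + 1
= 2508 // 100 + 1
= 25 + 1

26th century


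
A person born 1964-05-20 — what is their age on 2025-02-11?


Birth: 1964-05-20
Reference: 2025-02-11
Year difference: 2025 - 1964 = 61
Birthday not yet reached in 2025, subtract 1

60 years old


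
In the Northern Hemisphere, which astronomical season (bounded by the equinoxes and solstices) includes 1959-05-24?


Date: May 24
Astronomical Spring (approx.; exact equinox/solstice day varies by year): March 20 to June 20
May 24 falls within the Spring window

Spring


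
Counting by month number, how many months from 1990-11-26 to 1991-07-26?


From November 1990 to July 1991
1 year * 12 = 12 months, minus 4 months = 8

8 months


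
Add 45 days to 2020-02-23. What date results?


Start: 2020-02-23, add 45 days
February 2020 has 29 days: 29 - 23 = 6 days to February 29 -> 39 left
March 2020 has 31 days -> 8 left
April 2020: 8 <= 30 -> lands on April 8

Result: 2020-04-08


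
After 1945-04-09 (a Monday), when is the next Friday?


Current: Monday
Target: Friday
Days ahead: 4

Next Friday: 1945-04-13


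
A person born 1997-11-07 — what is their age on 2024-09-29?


Birth: 1997-11-07
Reference: 2024-09-29
Year difference: 2024 - 1997 = 27
Birthday not yet reached in 2024, subtract 1

26 years old


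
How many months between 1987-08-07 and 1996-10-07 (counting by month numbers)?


From August 1987 to October 1996
9 years * 12 = 108 months, plus 2 months = 110

110 months


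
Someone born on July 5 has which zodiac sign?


Date: July 5
Conventional tropical zodiac dates: Cancer from June 21 onward; Leo starts July 23
July 5 falls within the Cancer range

Cancer


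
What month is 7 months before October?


October is month 10
10 - 7 = 3

March


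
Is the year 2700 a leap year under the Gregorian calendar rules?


Gregorian leap year rule: divisible by 4, but not by 100, unless also by 400.
2700 is divisible by 100 but not 400 -> not a leap year

No


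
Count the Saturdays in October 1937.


October 1937 has 31 days
Anchor: Jan 1, 1937. With p = 1937 - 1 = 1936: (p + p//4 - p//100 + p//400) mod 7 = (1936 + 484 - 19 + 4) mod 7 = 2405 mod 7 = 4 -> Friday (Mon=0 ... Sun=6)
Days before October (Jan-Sep): 273; October 1 index = (4 + 273) mod 7 = 4 -> Friday
First Saturday is October 2
Saturdays: 2, 9, 16, 23, 30

5 Saturdays


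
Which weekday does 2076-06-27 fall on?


Date: June 27, 2076
Anchor: Jan 1, 2076. With p = 2076 - 1 = 2075: (p + p//4 - p//100 + p//400) mod 7 = (2075 + 518 - 20 + 5) mod 7 = 2578 mod 7 = 2 -> Wednesday (Mon=0 ... Sun=6)
Days before June (Jan-May): 152; offset = 152 + 27 - 1 = 178
Weekday index = (2 + 178) mod 7 = 5

Day of the week: Saturday


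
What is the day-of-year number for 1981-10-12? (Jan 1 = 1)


Date: October 12, 1981
Days in months 1 through 9: 273
Plus 12 days in October

Day of year: 285


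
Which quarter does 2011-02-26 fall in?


Month: February (month 2)
Q1: Jan-Mar, Q2: Apr-Jun, Q3: Jul-Sep, Q4: Oct-Dec

Q1


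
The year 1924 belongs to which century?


Century = (year - 1) // 100 + 1
= (1924 - 1) // 100 + 1
= 1923 // 100 + 1
= 19 + 1

20th century


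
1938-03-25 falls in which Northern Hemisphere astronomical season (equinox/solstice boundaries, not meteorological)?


Date: March 25
Astronomical Spring (approx.; exact equinox/solstice day varies by year): March 20 to June 20
March 25 falls within the Spring window

Spring


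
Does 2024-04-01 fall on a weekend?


Anchor: Jan 1, 2024. With p = 2024 - 1 = 2023: (p + p//4 - p//100 + p//400) mod 7 = (2023 + 505 - 20 + 5) mod 7 = 2513 mod 7 = 0 -> Monday (Mon=0 ... Sun=6)
Day of year: 92; offset = 91
Weekday index = (0 + 91) mod 7 = 0 -> Monday
Weekend days: Saturday, Sunday

No


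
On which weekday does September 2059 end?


September 2059 has 30 days
Anchor: Jan 1, 2059. With p = 2059 - 1 = 2058: (p + p//4 - p//100 + p//400) mod 7 = (2058 + 514 - 20 + 5) mod 7 = 2557 mod 7 = 2 -> Wednesday (Mon=0 ... Sun=6)
Days before September (Jan-Aug): 243; September 1 index = (2 + 243) mod 7 = 0 -> Monday
Last day offset: 30 - 1 = 29 days
Weekday index = (0 + 29) mod 7 = 1

Tuesday, September 30


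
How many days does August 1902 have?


August 1902

31 days


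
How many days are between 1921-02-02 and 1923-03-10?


From 1921-02-02 to 1923-03-10
1921-02-02: days before February = 31; day of year = 31 + 2 = 33
1923-03-10: days before March = 31 + 28 = 59 (1923 is not a leap year); day of year = 59 + 10 = 69
Rest of 1921: 365 - 33 = 332
Full years 1922 (365): 365
Total = 332 + 365 + 69 = 766

766 days


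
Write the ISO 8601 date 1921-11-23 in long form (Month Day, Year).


ISO 1921-11-23 parses as year=1921, month=11, day=23
Month 11 -> November

November 23, 1921


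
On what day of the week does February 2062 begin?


Target: February 1, 2062
Anchor: Jan 1, 2062. With p = 2062 - 1 = 2061: (p + p//4 - p//100 + p//400) mod 7 = (2061 + 515 - 20 + 5) mod 7 = 2561 mod 7 = 6 -> Sunday (Mon=0 ... Sun=6)
Days before February (Jan): 31 days
Weekday index = (6 + 31) mod 7 = 2

Wednesday


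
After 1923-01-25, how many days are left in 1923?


Day of year: 25 of 365
Remaining = 365 - 25

340 days


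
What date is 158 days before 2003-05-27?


Start: 2003-05-27, subtract 158 days
Back 27 days from May 27 reaches April 30, 2003 -> 131 left
April 2003 has 30 days -> back to March 31, 2003 -> 101 left
March 2003 has 31 days -> back to February 28, 2003 -> 70 left
February 2003 has 28 days -> back to January 31, 2003 -> 42 left
January 2003 has 31 days -> back to December 31, 2002 -> 11 left
December 2002: 31 - 11 = 20 -> lands on December 20

Result: 2002-12-20


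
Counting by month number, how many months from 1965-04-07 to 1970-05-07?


From April 1965 to May 1970
5 years * 12 = 60 months, plus 1 month = 61

61 months


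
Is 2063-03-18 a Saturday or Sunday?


Anchor: Jan 1, 2063. With p = 2063 - 1 = 2062: (p + p//4 - p//100 + p//400) mod 7 = (2062 + 515 - 20 + 5) mod 7 = 2562 mod 7 = 0 -> Monday (Mon=0 ... Sun=6)
Day of year: 77; offset = 76
Weekday index = (0 + 76) mod 7 = 6 -> Sunday
Weekend days: Saturday, Sunday

Yes


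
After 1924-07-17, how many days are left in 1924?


Day of year: 199 of 366
Remaining = 366 - 199

167 days


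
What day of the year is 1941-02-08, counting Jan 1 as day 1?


Date: February 8, 1941
Days in months 1 through 1: 31
Plus 8 days in February

Day of year: 39


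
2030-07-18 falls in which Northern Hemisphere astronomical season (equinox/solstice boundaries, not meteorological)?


Date: July 18
Astronomical Summer (approx.; exact equinox/solstice day varies by year): June 21 to September 21
July 18 falls within the Summer window

Summer


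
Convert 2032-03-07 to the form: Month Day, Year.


ISO 2032-03-07 parses as year=2032, month=03, day=07
Month 3 -> March

March 7, 2032


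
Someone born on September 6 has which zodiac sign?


Date: September 6
Conventional tropical zodiac dates: Virgo from August 23 onward; Libra starts September 23
September 6 falls within the Virgo range

Virgo


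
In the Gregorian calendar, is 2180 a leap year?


Gregorian leap year rule: divisible by 4, but not by 100, unless also by 400.
2180 is divisible by 4 but not 100 -> leap year

Yes


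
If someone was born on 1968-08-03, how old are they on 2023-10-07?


Birth: 1968-08-03
Reference: 2023-10-07
Year difference: 2023 - 1968 = 55

55 years old


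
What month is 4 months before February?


February is month 2
2 - 4 = -2; wrap: -2 + 12 = 10

October


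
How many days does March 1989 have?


March 1989

31 days


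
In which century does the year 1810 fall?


Century = (year - 1) // 100 + 1
= (1810 - 1) // 100 + 1
= 1809 // 100 + 1
= 18 + 1

19th century


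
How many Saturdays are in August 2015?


August 2015 has 31 days
Anchor: Jan 1, 2015. With p = 2015 - 1 = 2014: (p + p//4 - p//100 + p//400) mod 7 = (2014 + 503 - 20 + 5) mod 7 = 2502 mod 7 = 3 -> Thursday (Mon=0 ... Sun=6)
Days before August (Jan-Jul): 212; August 1 index = (3 + 212) mod 7 = 5 -> Saturday
First Saturday is August 1
Saturdays: 1, 8, 15, 22, 29

5 Saturdays


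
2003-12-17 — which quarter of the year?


Month: December (month 12)
Q1: Jan-Mar, Q2: Apr-Jun, Q3: Jul-Sep, Q4: Oct-Dec

Q4


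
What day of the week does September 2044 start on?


Target: September 1, 2044
Anchor: Jan 1, 2044. With p = 2044 - 1 = 2043: (p + p//4 - p//100 + p//400) mod 7 = (2043 + 510 - 20 + 5) mod 7 = 2538 mod 7 = 4 -> Friday (Mon=0 ... Sun=6)
Days before September (Jan-Aug): 244 days
Weekday index = (4 + 244) mod 7 = 3

Thursday


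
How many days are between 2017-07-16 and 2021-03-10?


From 2017-07-16 to 2021-03-10
2017-07-16: days before July = 31 + 28 + 31 + 30 + 31 + 30 = 181 (2017 is not a leap year); day of year = 181 + 16 = 197
2021-03-10: days before March = 31 + 28 = 59 (2021 is not a leap year); day of year = 59 + 10 = 69
Rest of 2017: 365 - 197 = 168
Full years 2018 (365), 2019 (365), 2020 (366): 1096
Total = 168 + 1096 + 69 = 1333

1333 days


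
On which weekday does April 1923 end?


April 1923 has 30 days
Anchor: Jan 1, 1923. With p = 1923 - 1 = 1922: (p + p//4 - p//100 + p//400) mod 7 = (1922 + 480 - 19 + 4) mod 7 = 2387 mod 7 = 0 -> Monday (Mon=0 ... Sun=6)
Days before April (Jan-Mar): 90; April 1 index = (0 + 90) mod 7 = 6 -> Sunday
Last day offset: 30 - 1 = 29 days
Weekday index = (6 + 29) mod 7 = 0

Monday, April 30


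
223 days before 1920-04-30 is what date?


Start: 1920-04-30, subtract 223 days
Back 30 days from April 30 reaches March 31, 1920 -> 193 left
March 1920 has 31 days -> back to February 29, 1920 -> 162 left
February 1920 has 29 days -> back to January 31, 1920 -> 133 left
January 1920 has 31 days -> back to December 31, 1919 -> 102 left
December 1919 has 31 days -> back to November 30, 1919 -> 71 left
November 1919 has 30 days -> back to October 31, 1919 -> 41 left
October 1919 has 31 days -> back to September 30, 1919 -> 10 left
September 1919: 30 - 10 = 20 -> lands on September 20

Result: 1919-09-20


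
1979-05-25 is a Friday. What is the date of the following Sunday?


Current: Friday
Target: Sunday
Days ahead: 2

Next Sunday: 1979-05-27


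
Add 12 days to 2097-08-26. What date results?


Start: 2097-08-26, add 12 days
August 2097 has 31 days: 31 - 26 = 5 days to August 31 -> 7 left
September 2097: 7 <= 30 -> lands on September 7

Result: 2097-09-07


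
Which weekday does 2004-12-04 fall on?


Date: December 4, 2004
Anchor: Jan 1, 2004. With p = 2004 - 1 = 2003: (p + p//4 - p//100 + p//400) mod 7 = (2003 + 500 - 20 + 5) mod 7 = 2488 mod 7 = 3 -> Thursday (Mon=0 ... Sun=6)
Days before December (Jan-Nov): 335; offset = 335 + 4 - 1 = 338
Weekday index = (3 + 338) mod 7 = 5

Day of the week: Saturday


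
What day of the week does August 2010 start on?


Target: August 1, 2010
Anchor: Jan 1, 2010. With p = 2010 - 1 = 2009: (p + p//4 - p//100 + p//400) mod 7 = (2009 + 502 - 20 + 5) mod 7 = 2496 mod 7 = 4 -> Friday (Mon=0 ... Sun=6)
Days before August (Jan-Jul): 212 days
Weekday index = (4 + 212) mod 7 = 6

Sunday


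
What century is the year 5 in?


Century = (year - 1) // 100 + 1
= (5 - 1) // 100 + 1
= 4 // 100 + 1
= 0 + 1

1st century


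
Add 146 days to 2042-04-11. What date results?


Start: 2042-04-11, add 146 days
April 2042 has 30 days: 30 - 11 = 19 days to April 30 -> 127 left
May 2042 has 31 days -> 96 left
June 2042 has 30 days -> 66 left
July 2042 has 31 days -> 35 left
August 2042 has 31 days -> 4 left
September 2042: 4 <= 30 -> lands on September 4

Result: 2042-09-04


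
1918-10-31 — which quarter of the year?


Month: October (month 10)
Q1: Jan-Mar, Q2: Apr-Jun, Q3: Jul-Sep, Q4: Oct-Dec

Q4


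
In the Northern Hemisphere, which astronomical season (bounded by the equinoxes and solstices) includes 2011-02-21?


Date: February 21
Astronomical Winter (approx.; exact equinox/solstice day varies by year): December 21 to March 19
February 21 falls within the Winter window

Winter


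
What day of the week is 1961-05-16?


Date: May 16, 1961
Anchor: Jan 1, 1961. With p = 1961 - 1 = 1960: (p + p//4 - p//100 + p//400) mod 7 = (1960 + 490 - 19 + 4) mod 7 = 2435 mod 7 = 6 -> Sunday (Mon=0 ... Sun=6)
Days before May (Jan-Apr): 120; offset = 120 + 16 - 1 = 135
Weekday index = (6 + 135) mod 7 = 1

Day of the week: Tuesday


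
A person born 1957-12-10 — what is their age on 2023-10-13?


Birth: 1957-12-10
Reference: 2023-10-13
Year difference: 2023 - 1957 = 66
Birthday not yet reached in 2023, subtract 1

65 years old
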